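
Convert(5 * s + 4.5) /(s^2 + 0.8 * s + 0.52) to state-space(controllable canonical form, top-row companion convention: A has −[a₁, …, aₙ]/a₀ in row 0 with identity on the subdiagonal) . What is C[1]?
Reachable canonical form: C = numerator coefficients (right-aligned, zero-padded to length n).
num = 5*s + 4.5, C = [[5, 4.5]].
C[1] = 4.5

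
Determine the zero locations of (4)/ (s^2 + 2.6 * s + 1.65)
Numerator is a nonzero constant (4) → Zeros: none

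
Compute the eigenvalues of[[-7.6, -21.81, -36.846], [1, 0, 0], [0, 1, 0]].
Eigenvalues solve det(λI - A) = 0.
Characteristic polynomial: λ^3 + 7.6*λ^2 + 21.81*λ + 36.846 = 0.
Factor: (λ + 4.6)(λ^2 + 3*λ + 8.01) = 0.
Roots: -1.5 + 2.4j, -1.5 - 2.4j, -4.6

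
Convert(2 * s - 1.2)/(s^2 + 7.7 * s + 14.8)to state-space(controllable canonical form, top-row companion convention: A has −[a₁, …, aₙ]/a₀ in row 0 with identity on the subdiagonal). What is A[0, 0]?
Reachable canonical form for den = s^2 + 7.7*s + 14.8: top row of A = -[a₁,a₂,...,aₙ]/a₀, ones on the subdiagonal, zeros elsewhere.
A = [[-7.7, -14.8], [1, 0]].
A[0,0] = -7.7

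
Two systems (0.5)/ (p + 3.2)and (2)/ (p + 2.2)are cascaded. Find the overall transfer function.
Series: H = H₁ · H₂ = (n₁·n₂)/(d₁·d₂).
Num: n₁·n₂ = 1. Den: d₁·d₂ = p^2 + 5.4*p + 7.04.
H(p) = (1)/(p^2 + 5.4*p + 7.04)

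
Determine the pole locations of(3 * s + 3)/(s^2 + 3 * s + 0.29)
Set denominator = 0: s^2 + 3*s + 0.29 = (s + 2.9)(s + 0.1) = 0 → Poles: -0.1, -2.9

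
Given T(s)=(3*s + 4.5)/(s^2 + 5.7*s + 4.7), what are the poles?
Set denominator = 0: s^2 + 5.7*s + 4.7 = (s + 1)(s + 4.7) = 0 → Poles: -1, -4.7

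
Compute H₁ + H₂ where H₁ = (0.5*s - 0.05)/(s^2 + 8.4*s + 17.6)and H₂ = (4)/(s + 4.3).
Parallel: H = H₁ + H₂ = (n₁·d₂ + n₂·d₁)/(d₁·d₂).
n₁·d₂ = 0.5*s^2 + 2.1*s - 0.215. n₂·d₁ = 4*s^2 + 33.6*s + 70.4. Sum = 4.5*s^2 + 35.7*s + 70.185. d₁·d₂ = s^3 + 12.7*s^2 + 53.72*s + 75.68.
H(s) = (4.5*s^2 + 35.7*s + 70.185)/(s^3 + 12.7*s^2 + 53.72*s + 75.68)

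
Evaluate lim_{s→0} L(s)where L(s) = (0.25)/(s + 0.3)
DC gain = L(0) = num(0)/den(0) = 0.25/0.3 = 0.8333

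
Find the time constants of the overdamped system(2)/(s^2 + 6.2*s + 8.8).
Overdamped: real poles at -4, -2.2. τ = -1/pole → τ₁ = 0.25, τ₂ = 0.4545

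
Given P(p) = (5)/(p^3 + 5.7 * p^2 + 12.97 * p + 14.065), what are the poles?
Set denominator = 0: p^3 + 5.7*p^2 + 12.97*p + 14.065 = (p + 2.9)(p^2 + 2.8*p + 4.85) = 0 → Poles: -1.4 + 1.7j, -1.4 - 1.7j, -2.9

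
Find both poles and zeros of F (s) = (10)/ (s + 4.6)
Set denominator = 0: s + 4.6 = 0 → Poles: -4.6
Numerator is a nonzero constant (10) → Zeros: none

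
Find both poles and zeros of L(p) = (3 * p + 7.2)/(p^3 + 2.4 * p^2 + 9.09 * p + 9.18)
Set denominator = 0: p^3 + 2.4*p^2 + 9.09*p + 9.18 = (p + 1.2)(p^2 + 1.2*p + 7.65) = 0 → Poles: -0.6 + 2.7j, -0.6 - 2.7j, -1.2
Set numerator = 0: 3*p + 7.2 = 0 → Zeros: -2.4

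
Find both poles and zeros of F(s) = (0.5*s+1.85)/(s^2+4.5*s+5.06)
Set denominator = 0: s^2 + 4.5*s + 5.06 = (s + 2.3)(s + 2.2) = 0 → Poles: -2.2, -2.3
Set numerator = 0: 0.5*s + 1.85 = 0 → Zeros: -3.7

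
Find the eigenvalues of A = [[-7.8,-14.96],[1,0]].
Eigenvalues solve det(λI - A) = 0.
Characteristic polynomial: λ^2 + 7.8*λ + 14.96 = 0.
Factor: (λ + 3.4)(λ + 4.4) = 0.
Roots: -3.4, -4.4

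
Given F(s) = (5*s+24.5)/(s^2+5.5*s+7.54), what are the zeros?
Set numerator = 0: 5*s + 24.5 = 0 → Zeros: -4.9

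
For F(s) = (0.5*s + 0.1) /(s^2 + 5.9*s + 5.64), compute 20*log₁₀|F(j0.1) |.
Substitute s = j*0.1: F(j0.1) = 0.0184896 + 0.00694336j.
|F(j0.1)| = sqrt(Re² + Im²) = 0.01975.
20*log₁₀(0.01975) = -34.09 dB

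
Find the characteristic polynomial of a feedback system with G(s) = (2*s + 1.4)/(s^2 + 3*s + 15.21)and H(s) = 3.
Characteristic poly = G_den * H_den + G_num * H_num = (s^2 + 3*s + 15.21) + (6*s + 4.2) = s^2 + 9*s + 19.41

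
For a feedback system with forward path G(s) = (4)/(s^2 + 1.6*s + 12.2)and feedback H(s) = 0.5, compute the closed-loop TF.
Closed-loop T = G/(1+GH).
Numerator: G_num * H_den = 4.
Denominator: G_den * H_den + G_num * H_num = (s^2 + 1.6*s + 12.2) + (2) = s^2 + 1.6*s + 14.2.
T(s) = (4)/(s^2 + 1.6*s + 14.2)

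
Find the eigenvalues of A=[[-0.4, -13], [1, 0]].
Eigenvalues solve det(λI - A) = 0.
Characteristic polynomial: λ^2 + 0.4*λ + 13 = 0.
Roots: -0.2 + 3.6j, -0.2 - 3.6j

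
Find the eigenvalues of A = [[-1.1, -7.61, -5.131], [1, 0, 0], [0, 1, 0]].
Eigenvalues solve det(λI - A) = 0.
Characteristic polynomial: λ^3 + 1.1*λ^2 + 7.61*λ + 5.131 = 0.
Factor: (λ + 0.7)(λ^2 + 0.4*λ + 7.33) = 0.
Roots: -0.2 + 2.7j, -0.2 - 2.7j, -0.7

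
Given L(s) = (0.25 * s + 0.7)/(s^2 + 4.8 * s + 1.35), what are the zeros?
Set numerator = 0: 0.25*s + 0.7 = 0 → Zeros: -2.8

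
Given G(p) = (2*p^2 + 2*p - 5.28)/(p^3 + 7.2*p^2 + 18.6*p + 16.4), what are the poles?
Set denominator = 0: p^3 + 7.2*p^2 + 18.6*p + 16.4 = (p + 2)(p^2 + 5.2*p + 8.2) = 0 → Poles: -2, -2.6 + 1.2j, -2.6 - 1.2j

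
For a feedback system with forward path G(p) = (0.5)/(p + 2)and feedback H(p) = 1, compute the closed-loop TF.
Closed-loop T = G/(1+GH).
Numerator: G_num * H_den = 0.5.
Denominator: G_den * H_den + G_num * H_num = (p + 2) + (0.5) = p + 2.5.
T(p) = (0.5)/(p + 2.5)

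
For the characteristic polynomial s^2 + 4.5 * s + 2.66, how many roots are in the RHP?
s^2 + 4.5*s + 2.66 = (s + 3.8)(s + 0.7). Poles: -0.7, -3.8. RHP poles (Re>0): 0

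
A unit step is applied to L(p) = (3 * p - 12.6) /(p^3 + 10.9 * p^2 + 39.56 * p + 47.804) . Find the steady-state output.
FVT: lim_{t→∞} y(t) = lim_{p→0} p*Y(p) where Y(p) = L(p)/p.
= lim_{p→0} L(p) = L(0) = num(0)/den(0) = -12.6/47.804 = -0.2636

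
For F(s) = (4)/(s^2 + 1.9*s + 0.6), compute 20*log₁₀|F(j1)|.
Substitute s = j*1: F(j1) = -0.424403 - 2.01592j.
|F(j1)| = sqrt(Re² + Im²) = 2.06.
20*log₁₀(2.06) = 6.28 dB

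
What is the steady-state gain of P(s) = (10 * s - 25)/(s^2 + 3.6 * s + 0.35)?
DC gain = P(0) = num(0)/den(0) = -25/0.35 = -71.43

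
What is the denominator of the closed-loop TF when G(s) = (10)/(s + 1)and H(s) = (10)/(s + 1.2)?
Characteristic poly = G_den * H_den + G_num * H_num = (s^2 + 2.2*s + 1.2) + (100) = s^2 + 2.2*s + 101.2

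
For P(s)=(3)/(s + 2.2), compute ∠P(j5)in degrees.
Substitute s = j*5: P(j5) = 0.22118 - 0.502681j.
∠P(j5) = atan2(Im, Re) = atan2(-0.502681, 0.22118) = -66.25°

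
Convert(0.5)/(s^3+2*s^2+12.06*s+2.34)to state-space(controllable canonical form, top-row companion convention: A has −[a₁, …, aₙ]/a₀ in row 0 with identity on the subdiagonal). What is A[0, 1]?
Reachable canonical form for den = s^3 + 2*s^2 + 12.06*s + 2.34: top row of A = -[a₁,a₂,...,aₙ]/a₀, ones on the subdiagonal, zeros elsewhere.
A = [[-2, -12.06, -2.34], [1, 0, 0], [0, 1, 0]].
A[0,1] = -12.06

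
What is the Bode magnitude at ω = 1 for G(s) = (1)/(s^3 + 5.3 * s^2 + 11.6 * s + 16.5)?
Substitute s = j*1: G(j1) = 0.0470984 - 0.0445753j.
|G(j1)| = sqrt(Re² + Im²) = 0.06485.
20*log₁₀(0.06485) = -23.76 dB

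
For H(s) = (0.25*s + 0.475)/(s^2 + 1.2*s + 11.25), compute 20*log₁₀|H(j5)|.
Substitute s = j*5: H(j5) = 0.00430436 - 0.0890308j.
|H(j5)| = sqrt(Re² + Im²) = 0.08913.
20*log₁₀(0.08913) = -21.00 dB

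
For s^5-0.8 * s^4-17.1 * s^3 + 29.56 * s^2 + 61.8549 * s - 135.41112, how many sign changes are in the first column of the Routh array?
Routh array:
s^5: [1, -17.1, 61.8549]; s^4: [-0.8, 29.56, -135.41112]; s^3: [19.85, -107.409]; s^2: [25.2312, -135.41112]; s^1: [-0.877661]; s^0: [-135.41112]
First column: [1, -0.8, 19.85, 25.2312, -0.877661, -135.41112]. Sign changes = 3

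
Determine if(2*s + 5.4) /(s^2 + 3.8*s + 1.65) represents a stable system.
Denominator: s^2 + 3.8*s + 1.65 = (s + 0.5)(s + 3.3). Poles: -0.5, -3.3. All Re(p)<0: Yes (stable)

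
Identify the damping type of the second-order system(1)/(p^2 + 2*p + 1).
Standard form: ωn²/(p²+2ζωn·p+ωn²) gives ωn=1, ζ=1.
Critically damped (ζ = 1)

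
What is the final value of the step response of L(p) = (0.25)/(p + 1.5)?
FVT: lim_{t→∞} y(t) = lim_{p→0} p*Y(p) where Y(p) = L(p)/p.
= lim_{p→0} L(p) = L(0) = num(0)/den(0) = 0.25/1.5 = 0.1667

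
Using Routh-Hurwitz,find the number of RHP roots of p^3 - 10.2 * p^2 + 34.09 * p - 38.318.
Routh array:
p^3: [1, 34.09]; p^2: [-10.2, -38.318]; p^1: [30.3333]; p^0: [-38.318]
First column: [1, -10.2, 30.3333, -38.318]. Sign changes = RHP roots = 3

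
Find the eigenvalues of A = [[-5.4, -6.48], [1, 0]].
Eigenvalues solve det(λI - A) = 0.
Characteristic polynomial: λ^2 + 5.4*λ + 6.48 = 0.
Factor: (λ + 1.8)(λ + 3.6) = 0.
Roots: -1.8, -3.6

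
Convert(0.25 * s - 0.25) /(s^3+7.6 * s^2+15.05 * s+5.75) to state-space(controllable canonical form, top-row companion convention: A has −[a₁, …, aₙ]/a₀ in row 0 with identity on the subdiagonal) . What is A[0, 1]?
Reachable canonical form for den = s^3 + 7.6*s^2 + 15.05*s + 5.75: top row of A = -[a₁,a₂,...,aₙ]/a₀, ones on the subdiagonal, zeros elsewhere.
A = [[-7.6, -15.05, -5.75], [1, 0, 0], [0, 1, 0]].
A[0,1] = -15.05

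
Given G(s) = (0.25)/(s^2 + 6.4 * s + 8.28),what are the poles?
Set denominator = 0: s^2 + 6.4*s + 8.28 = (s + 1.8)(s + 4.6) = 0 → Poles: -1.8, -4.6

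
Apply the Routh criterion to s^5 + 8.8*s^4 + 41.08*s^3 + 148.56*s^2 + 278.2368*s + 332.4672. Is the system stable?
Routh array:
s^5: [1, 41.08, 278.2368]; s^4: [8.8, 148.56, 332.4672]; s^3: [24.1982, 240.456]; s^2: [61.1147, 332.4672]; s^1: [108.817]; s^0: [332.4672]
First column: [1, 8.8, 24.1982, 61.1147, 108.817, 332.4672]. Sign changes = 0.
Yes, stable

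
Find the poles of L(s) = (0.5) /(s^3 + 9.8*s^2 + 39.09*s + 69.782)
Set denominator = 0: s^3 + 9.8*s^2 + 39.09*s + 69.782 = (s + 4.6)(s^2 + 5.2*s + 15.17) = 0 → Poles: -2.6 + 2.9j, -2.6 - 2.9j, -4.6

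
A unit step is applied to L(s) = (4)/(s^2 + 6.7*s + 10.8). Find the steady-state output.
FVT: lim_{t→∞} y(t) = lim_{s→0} s*Y(s) where Y(s) = L(s)/s.
= lim_{s→0} L(s) = L(0) = num(0)/den(0) = 4/10.8 = 0.3704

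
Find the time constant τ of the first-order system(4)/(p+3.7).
First-order system: τ = -1/pole. Pole = -3.7. τ = -1/(-3.7) = 0.2703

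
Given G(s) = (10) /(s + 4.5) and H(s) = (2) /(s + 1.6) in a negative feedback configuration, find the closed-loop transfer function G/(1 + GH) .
Closed-loop T = G/(1+GH).
Numerator: G_num * H_den = 10*s + 16.
Denominator: G_den * H_den + G_num * H_num = (s^2 + 6.1*s + 7.2) + (20) = s^2 + 6.1*s + 27.2.
T(s) = (10*s + 16)/(s^2 + 6.1*s + 27.2)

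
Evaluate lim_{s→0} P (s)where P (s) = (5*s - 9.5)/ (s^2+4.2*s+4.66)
DC gain = P(0) = num(0)/den(0) = -9.5/4.66 = -2.039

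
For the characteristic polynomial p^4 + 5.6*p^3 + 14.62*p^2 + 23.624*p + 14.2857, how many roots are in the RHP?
p^4 + 5.6*p^3 + 14.62*p^2 + 23.624*p + 14.2857 = (p + 2.7)(p + 1.1)(p^2 + 1.8*p + 4.81). Poles: -0.9 + 2j, -0.9 - 2j, -1.1, -2.7. RHP poles (Re>0): 0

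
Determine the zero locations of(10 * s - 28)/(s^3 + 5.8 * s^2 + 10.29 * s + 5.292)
Set numerator = 0: 10*s - 28 = 0 → Zeros: 2.8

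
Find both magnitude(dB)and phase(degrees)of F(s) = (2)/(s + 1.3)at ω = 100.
Substitute s = j*100: F(j100) = 0.000259956 - 0.0199966j.
|F| = 20*log₁₀(sqrt(Re²+Im²)) = -33.98 dB.
∠F = atan2(Im, Re) = -89.26°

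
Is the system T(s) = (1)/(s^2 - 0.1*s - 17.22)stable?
Denominator: s^2 - 0.1*s - 17.22 = (s - 4.2)(s + 4.1). Poles: -4.1, 4.2. All Re(p)<0: No (unstable)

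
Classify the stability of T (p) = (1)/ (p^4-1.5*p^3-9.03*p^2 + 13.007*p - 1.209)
Denominator: p^4 - 1.5*p^3 - 9.03*p^2 + 13.007*p - 1.209 = (p - 3.1)(p + 3)(p - 1.3)(p - 0.1). Poles: -3, 0.1, 1.3, 3.1. Unstable (3 pole(s) in RHP)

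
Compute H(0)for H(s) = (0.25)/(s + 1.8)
DC gain = H(0) = num(0)/den(0) = 0.25/1.8 = 0.1389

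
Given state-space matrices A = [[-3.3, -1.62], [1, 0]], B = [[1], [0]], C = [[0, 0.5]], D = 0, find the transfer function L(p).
L(p) = C(pI - A)⁻¹B + D.
Characteristic polynomial det(pI - A) = p^2 + 3.3*p + 1.62.
Numerator from C·adj(pI-A)·B + D·det(pI-A) = 0.5.
L(p) = (0.5)/(p^2 + 3.3*p + 1.62)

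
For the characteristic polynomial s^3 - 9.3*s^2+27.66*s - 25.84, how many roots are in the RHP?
s^3 - 9.3*s^2 + 27.66*s - 25.84 = (s - 4)(s - 1.9)(s - 3.4). Poles: 1.9, 3.4, 4. RHP poles (Re>0): 3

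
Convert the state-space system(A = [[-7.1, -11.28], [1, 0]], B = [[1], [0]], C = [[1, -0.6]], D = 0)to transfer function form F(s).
F(s) = C(sI - A)⁻¹B + D.
Characteristic polynomial det(sI - A) = s^2 + 7.1*s + 11.28.
Numerator from C·adj(sI-A)·B + D·det(sI-A) = s - 0.6.
F(s) = (s - 0.6)/(s^2 + 7.1*s + 11.28)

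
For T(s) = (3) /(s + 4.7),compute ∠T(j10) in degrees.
Substitute s = j*10: T(j10) = 0.115489 - 0.24572j.
∠T(j10) = atan2(Im, Re) = atan2(-0.24572, 0.115489) = -64.83°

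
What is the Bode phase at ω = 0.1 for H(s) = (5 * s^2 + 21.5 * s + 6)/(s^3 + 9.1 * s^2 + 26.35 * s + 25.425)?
Substitute s = j*0.1: H(j0.1) = 0.24108 + 0.0598009j.
∠H(j0.1) = atan2(Im, Re) = atan2(0.0598009, 0.24108) = 13.93°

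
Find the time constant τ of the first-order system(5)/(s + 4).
First-order system: τ = -1/pole. Pole = -4. τ = -1/(-4) = 0.25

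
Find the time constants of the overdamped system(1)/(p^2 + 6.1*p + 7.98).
Overdamped: real poles at -1.9, -4.2. τ = -1/pole → τ₁ = 0.5263, τ₂ = 0.2381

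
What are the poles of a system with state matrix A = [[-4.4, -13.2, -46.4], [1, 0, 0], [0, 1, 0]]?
Eigenvalues solve det(λI - A) = 0.
Characteristic polynomial: λ^3 + 4.4*λ^2 + 13.2*λ + 46.4 = 0.
Factor: (λ + 4)(λ^2 + 0.4*λ + 11.6) = 0.
Roots: -0.2 + 3.4j, -0.2 - 3.4j, -4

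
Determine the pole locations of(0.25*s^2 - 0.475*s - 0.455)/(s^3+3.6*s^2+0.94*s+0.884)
Set denominator = 0: s^3 + 3.6*s^2 + 0.94*s + 0.884 = (s + 3.4)(s^2 + 0.2*s + 0.26) = 0 → Poles: -0.1 + 0.5j, -0.1 - 0.5j, -3.4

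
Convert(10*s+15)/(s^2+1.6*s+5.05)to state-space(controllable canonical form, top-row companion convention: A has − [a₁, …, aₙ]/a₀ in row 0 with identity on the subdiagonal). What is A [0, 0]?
Reachable canonical form for den = s^2 + 1.6*s + 5.05: top row of A = -[a₁,a₂,...,aₙ]/a₀, ones on the subdiagonal, zeros elsewhere.
A = [[-1.6, -5.05], [1, 0]].
A[0,0] = -1.6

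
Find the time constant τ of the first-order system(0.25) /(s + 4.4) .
First-order system: τ = -1/pole. Pole = -4.4. τ = -1/(-4.4) = 0.2273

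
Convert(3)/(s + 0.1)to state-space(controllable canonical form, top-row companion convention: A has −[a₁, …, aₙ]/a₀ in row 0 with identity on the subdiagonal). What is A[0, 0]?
Reachable canonical form for den = s + 0.1: top row of A = -[a₁,a₂,...,aₙ]/a₀, ones on the subdiagonal, zeros elsewhere.
A = [[-0.1]].
A[0,0] = -0.1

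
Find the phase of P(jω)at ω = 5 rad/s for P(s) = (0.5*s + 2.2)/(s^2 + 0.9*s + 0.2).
Substitute s = j*5: P(j5) = -0.0681736 - 0.113177j.
∠P(j5) = atan2(Im, Re) = atan2(-0.113177, -0.0681736) = -121.06°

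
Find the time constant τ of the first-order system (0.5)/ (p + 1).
First-order system: τ = -1/pole. Pole = -1. τ = -1/(-1) = 1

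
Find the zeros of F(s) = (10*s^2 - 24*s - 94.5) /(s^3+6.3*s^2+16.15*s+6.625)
Set numerator = 0: 10*s^2 - 24*s - 94.5 = 10*(s - 4.5)(s + 2.1) = 0 → Zeros: -2.1, 4.5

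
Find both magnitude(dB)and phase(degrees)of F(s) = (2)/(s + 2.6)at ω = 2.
Substitute s = j*2: F(j2) = 0.483271 - 0.371747j.
|F| = 20*log₁₀(sqrt(Re²+Im²)) = -4.30 dB.
∠F = atan2(Im, Re) = -37.57°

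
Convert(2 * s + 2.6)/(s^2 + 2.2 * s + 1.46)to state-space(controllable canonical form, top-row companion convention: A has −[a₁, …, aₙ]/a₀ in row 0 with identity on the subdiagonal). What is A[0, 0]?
Reachable canonical form for den = s^2 + 2.2*s + 1.46: top row of A = -[a₁,a₂,...,aₙ]/a₀, ones on the subdiagonal, zeros elsewhere.
A = [[-2.2, -1.46], [1, 0]].
A[0,0] = -2.2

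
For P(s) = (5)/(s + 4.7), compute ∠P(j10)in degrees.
Substitute s = j*10: P(j10) = 0.192481 - 0.409534j.
∠P(j10) = atan2(Im, Re) = atan2(-0.409534, 0.192481) = -64.83°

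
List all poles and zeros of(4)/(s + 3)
Set denominator = 0: s + 3 = 0 → Poles: -3
Numerator is a nonzero constant (4) → Zeros: none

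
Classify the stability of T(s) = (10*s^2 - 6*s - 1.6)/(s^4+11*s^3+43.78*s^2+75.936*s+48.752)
Denominator: s^4 + 11*s^3 + 43.78*s^2 + 75.936*s + 48.752 = (s + 4.4)(s + 2)(s^2 + 4.6*s + 5.54). Poles: -2, -2.3 + 0.5j, -2.3 - 0.5j, -4.4. Stable (all poles in LHP)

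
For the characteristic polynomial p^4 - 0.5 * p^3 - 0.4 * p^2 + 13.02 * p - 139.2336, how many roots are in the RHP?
p^4 - 0.5*p^3 - 0.4*p^2 + 13.02*p - 139.2336 = (p - 3.3)(p + 3.6)(p^2 - 0.8*p + 11.72). Poles: -3.6, 0.4 + 3.4j, 0.4 - 3.4j, 3.3. RHP poles (Re>0): 3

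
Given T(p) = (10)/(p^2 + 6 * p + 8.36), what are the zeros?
Numerator is a nonzero constant (10) → Zeros: none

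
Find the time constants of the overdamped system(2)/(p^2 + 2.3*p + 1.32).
Overdamped: real poles at -1.2, -1.1. τ = -1/pole → τ₁ = 0.8333, τ₂ = 0.9091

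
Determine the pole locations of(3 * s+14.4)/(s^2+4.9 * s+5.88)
Set denominator = 0: s^2 + 4.9*s + 5.88 = (s + 2.8)(s + 2.1) = 0 → Poles: -2.1, -2.8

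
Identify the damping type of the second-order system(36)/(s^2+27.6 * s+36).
Standard form: ωn²/(s²+2ζωn·s+ωn²) gives ωn=6, ζ=2.3.
Overdamped (ζ = 2.3 > 1)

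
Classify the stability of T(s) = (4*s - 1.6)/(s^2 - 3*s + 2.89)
Denominator: s^2 - 3*s + 2.89. Poles: 1.5 + 0.8j, 1.5 - 0.8j. Unstable (2 pole(s) in RHP)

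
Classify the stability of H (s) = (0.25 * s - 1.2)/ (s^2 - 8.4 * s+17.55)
Denominator: s^2 - 8.4*s + 17.55 = (s - 4.5)(s - 3.9). Poles: 3.9, 4.5. Unstable (2 pole(s) in RHP)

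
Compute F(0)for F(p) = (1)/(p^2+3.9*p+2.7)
DC gain = F(0) = num(0)/den(0) = 1/2.7 = 0.3704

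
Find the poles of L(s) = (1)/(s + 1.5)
Set denominator = 0: s + 1.5 = 0 → Poles: -1.5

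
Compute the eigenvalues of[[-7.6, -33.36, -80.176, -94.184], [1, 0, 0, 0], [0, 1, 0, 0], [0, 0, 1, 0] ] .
Eigenvalues solve det(λI - A) = 0.
Characteristic polynomial: λ^4 + 7.6*λ^3 + 33.36*λ^2 + 80.176*λ + 94.184 = 0.
Factor: (λ^2 + 2.8*λ + 12.2)(λ^2 + 4.8*λ + 7.72) = 0.
Roots: -1.4 + 3.2j, -1.4 - 3.2j, -2.4 + 1.4j, -2.4 - 1.4j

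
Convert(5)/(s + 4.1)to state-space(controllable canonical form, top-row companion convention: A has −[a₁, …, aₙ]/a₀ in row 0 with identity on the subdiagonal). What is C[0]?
Reachable canonical form: C = numerator coefficients (right-aligned, zero-padded to length n).
num = 5, C = [[5]].
C[0] = 5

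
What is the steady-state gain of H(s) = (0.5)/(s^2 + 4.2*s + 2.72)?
DC gain = H(0) = num(0)/den(0) = 0.5/2.72 = 0.1838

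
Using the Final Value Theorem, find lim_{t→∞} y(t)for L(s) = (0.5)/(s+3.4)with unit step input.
FVT: lim_{t→∞} y(t) = lim_{s→0} s*Y(s) where Y(s) = L(s)/s.
= lim_{s→0} L(s) = L(0) = num(0)/den(0) = 0.5/3.4 = 0.1471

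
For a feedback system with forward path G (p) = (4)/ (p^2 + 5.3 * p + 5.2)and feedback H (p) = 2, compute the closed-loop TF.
Closed-loop T = G/(1+GH).
Numerator: G_num * H_den = 4.
Denominator: G_den * H_den + G_num * H_num = (p^2 + 5.3*p + 5.2) + (8) = p^2 + 5.3*p + 13.2.
T(p) = (4)/(p^2 + 5.3*p + 13.2)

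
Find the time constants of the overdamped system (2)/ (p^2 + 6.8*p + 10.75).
Overdamped: real poles at -2.5, -4.3. τ = -1/pole → τ₁ = 0.4, τ₂ = 0.2326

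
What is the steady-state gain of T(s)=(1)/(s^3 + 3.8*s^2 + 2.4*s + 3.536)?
DC gain = T(0) = num(0)/den(0) = 1/3.536 = 0.2828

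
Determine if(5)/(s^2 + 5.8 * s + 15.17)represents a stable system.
Denominator: s^2 + 5.8*s + 15.17. Poles: -2.9 + 2.6j, -2.9 - 2.6j. All Re(p)<0: Yes (stable)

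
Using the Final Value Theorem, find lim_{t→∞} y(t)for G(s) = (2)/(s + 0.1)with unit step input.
FVT: lim_{t→∞} y(t) = lim_{s→0} s*Y(s) where Y(s) = G(s)/s.
= lim_{s→0} G(s) = G(0) = num(0)/den(0) = 2/0.1 = 20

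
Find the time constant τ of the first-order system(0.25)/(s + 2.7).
First-order system: τ = -1/pole. Pole = -2.7. τ = -1/(-2.7) = 0.3704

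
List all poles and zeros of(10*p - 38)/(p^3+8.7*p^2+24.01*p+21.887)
Set denominator = 0: p^3 + 8.7*p^2 + 24.01*p + 21.887 = (p + 4.3)(p^2 + 4.4*p + 5.09) = 0 → Poles: -2.2 + 0.5j, -2.2 - 0.5j, -4.3
Set numerator = 0: 10*p - 38 = 0 → Zeros: 3.8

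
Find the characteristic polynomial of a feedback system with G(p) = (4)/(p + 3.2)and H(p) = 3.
Characteristic poly = G_den * H_den + G_num * H_num = (p + 3.2) + (12) = p + 15.2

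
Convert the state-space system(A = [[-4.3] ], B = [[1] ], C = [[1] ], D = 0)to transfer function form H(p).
H(p) = C(pI - A)⁻¹B + D.
Characteristic polynomial det(pI - A) = p + 4.3.
Numerator from C·adj(pI-A)·B + D·det(pI-A) = 1.
H(p) = (1)/(p + 4.3)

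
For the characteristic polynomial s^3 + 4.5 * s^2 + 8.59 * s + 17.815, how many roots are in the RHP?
s^3 + 4.5*s^2 + 8.59*s + 17.815 = (s + 3.5)(s^2 + s + 5.09). Poles: -0.5 + 2.2j, -0.5 - 2.2j, -3.5. RHP poles (Re>0): 0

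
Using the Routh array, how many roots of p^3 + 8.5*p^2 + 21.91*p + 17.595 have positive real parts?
Routh array:
p^3: [1, 21.91]; p^2: [8.5, 17.595]; p^1: [19.84]; p^0: [17.595]
First column: [1, 8.5, 19.84, 17.595]. Sign changes = RHP roots = 0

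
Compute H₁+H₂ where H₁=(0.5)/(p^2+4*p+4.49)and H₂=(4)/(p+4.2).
Parallel: H = H₁ + H₂ = (n₁·d₂ + n₂·d₁)/(d₁·d₂).
n₁·d₂ = 0.5*p + 2.1. n₂·d₁ = 4*p^2 + 16*p + 17.96. Sum = 4*p^2 + 16.5*p + 20.06. d₁·d₂ = p^3 + 8.2*p^2 + 21.29*p + 18.858.
H(p) = (4*p^2 + 16.5*p + 20.06)/(p^3 + 8.2*p^2 + 21.29*p + 18.858)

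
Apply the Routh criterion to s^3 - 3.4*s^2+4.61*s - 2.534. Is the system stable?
Routh array:
s^3: [1, 4.61]; s^2: [-3.4, -2.534]; s^1: [3.86471]; s^0: [-2.534]
First column: [1, -3.4, 3.86471, -2.534]. Sign changes = 3.
No, unstable (3 RHP root(s))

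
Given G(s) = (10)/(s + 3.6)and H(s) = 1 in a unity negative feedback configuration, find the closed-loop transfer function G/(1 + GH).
Closed-loop T = G/(1+GH).
Numerator: G_num * H_den = 10.
Denominator: G_den * H_den + G_num * H_num = (s + 3.6) + (10) = s + 13.6.
T(s) = (10)/(s + 13.6)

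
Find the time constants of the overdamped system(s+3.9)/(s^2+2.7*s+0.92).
Overdamped: real poles at -0.4, -2.3. τ = -1/pole → τ₁ = 2.5, τ₂ = 0.4348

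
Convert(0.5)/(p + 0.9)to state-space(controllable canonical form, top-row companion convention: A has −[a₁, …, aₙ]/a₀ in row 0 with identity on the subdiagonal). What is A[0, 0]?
Reachable canonical form for den = p + 0.9: top row of A = -[a₁,a₂,...,aₙ]/a₀, ones on the subdiagonal, zeros elsewhere.
A = [[-0.9]].
A[0,0] = -0.9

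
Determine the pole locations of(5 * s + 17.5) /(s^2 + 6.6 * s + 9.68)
Set denominator = 0: s^2 + 6.6*s + 9.68 = (s + 2.2)(s + 4.4) = 0 → Poles: -2.2, -4.4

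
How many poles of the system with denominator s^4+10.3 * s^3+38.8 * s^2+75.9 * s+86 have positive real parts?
s^4 + 10.3*s^3 + 38.8*s^2 + 75.9*s + 86 = (s + 4)(s + 4.3)(s^2 + 2*s + 5). Poles: -1 + 2j, -1 - 2j, -4, -4.3. RHP poles (Re>0): 0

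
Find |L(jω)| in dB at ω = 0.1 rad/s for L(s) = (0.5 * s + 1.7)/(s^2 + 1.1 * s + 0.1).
Substitute s = j*0.1: L(j0.1) = 7.84653 - 9.03465j.
|L(j0.1)| = sqrt(Re² + Im²) = 11.97.
20*log₁₀(11.97) = 21.56 dB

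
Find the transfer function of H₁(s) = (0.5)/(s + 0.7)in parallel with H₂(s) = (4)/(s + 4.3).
Parallel: H = H₁ + H₂ = (n₁·d₂ + n₂·d₁)/(d₁·d₂).
n₁·d₂ = 0.5*s + 2.15. n₂·d₁ = 4*s + 2.8. Sum = 4.5*s + 4.95. d₁·d₂ = s^2 + 5*s + 3.01.
H(s) = (4.5*s + 4.95)/(s^2 + 5*s + 3.01)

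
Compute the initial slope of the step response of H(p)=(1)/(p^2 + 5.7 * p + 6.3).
IVT: y'(0⁺) = lim_{p→∞} p²·Y(p) = lim_{p→∞} p·H(p).
deg(num) = 0, deg(den) = 2, relative degree = 2 ≥ 2, so p·H(p) → 0. Initial slope = 0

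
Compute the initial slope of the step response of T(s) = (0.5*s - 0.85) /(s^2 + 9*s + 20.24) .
IVT: y'(0⁺) = lim_{s→∞} s²·Y(s) = lim_{s→∞} s·T(s).
deg(num) = 1, deg(den) = 2, relative degree = 1, so s·T(s) → (leading num)/(leading den) = 0.5/1 = 0.5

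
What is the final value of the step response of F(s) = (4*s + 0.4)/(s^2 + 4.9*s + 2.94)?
FVT: lim_{t→∞} y(t) = lim_{s→0} s*Y(s) where Y(s) = F(s)/s.
= lim_{s→0} F(s) = F(0) = num(0)/den(0) = 0.4/2.94 = 0.1361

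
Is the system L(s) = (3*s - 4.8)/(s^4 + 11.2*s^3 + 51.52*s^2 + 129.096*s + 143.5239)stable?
Denominator: s^4 + 11.2*s^3 + 51.52*s^2 + 129.096*s + 143.5239 = (s + 4.7)(s + 2.9)(s^2 + 3.6*s + 10.53). Poles: -1.8 + 2.7j, -1.8 - 2.7j, -2.9, -4.7. All Re(p)<0: Yes (stable)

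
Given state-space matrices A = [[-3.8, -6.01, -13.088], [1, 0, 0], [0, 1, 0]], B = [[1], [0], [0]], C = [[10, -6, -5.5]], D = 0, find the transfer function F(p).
F(p) = C(pI - A)⁻¹B + D.
Characteristic polynomial det(pI - A) = p^3 + 3.8*p^2 + 6.01*p + 13.088.
Numerator from C·adj(pI-A)·B + D·det(pI-A) = 10*p^2 - 6*p - 5.5.
F(p) = (10*p^2 - 6*p - 5.5)/(p^3 + 3.8*p^2 + 6.01*p + 13.088)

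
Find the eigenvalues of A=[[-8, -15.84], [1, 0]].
Eigenvalues solve det(λI - A) = 0.
Characteristic polynomial: λ^2 + 8*λ + 15.84 = 0.
Factor: (λ + 3.6)(λ + 4.4) = 0.
Roots: -3.6, -4.4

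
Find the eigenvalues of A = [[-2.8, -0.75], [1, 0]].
Eigenvalues solve det(λI - A) = 0.
Characteristic polynomial: λ^2 + 2.8*λ + 0.75 = 0.
Factor: (λ + 2.5)(λ + 0.3) = 0.
Roots: -0.3, -2.5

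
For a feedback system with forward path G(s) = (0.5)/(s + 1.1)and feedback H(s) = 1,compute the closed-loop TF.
Closed-loop T = G/(1+GH).
Numerator: G_num * H_den = 0.5.
Denominator: G_den * H_den + G_num * H_num = (s + 1.1) + (0.5) = s + 1.6.
T(s) = (0.5)/(s + 1.6)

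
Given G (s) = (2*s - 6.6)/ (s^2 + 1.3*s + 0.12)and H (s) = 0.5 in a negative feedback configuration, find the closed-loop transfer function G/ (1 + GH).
Closed-loop T = G/(1+GH).
Numerator: G_num * H_den = 2*s - 6.6.
Denominator: G_den * H_den + G_num * H_num = (s^2 + 1.3*s + 0.12) + (s - 3.3) = s^2 + 2.3*s - 3.18.
T(s) = (2*s - 6.6)/(s^2 + 2.3*s - 3.18)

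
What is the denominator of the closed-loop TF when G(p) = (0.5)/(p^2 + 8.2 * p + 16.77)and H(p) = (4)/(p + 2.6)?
Characteristic poly = G_den * H_den + G_num * H_num = (p^3 + 10.8*p^2 + 38.09*p + 43.602) + (2) = p^3 + 10.8*p^2 + 38.09*p + 45.602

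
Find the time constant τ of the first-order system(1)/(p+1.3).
First-order system: τ = -1/pole. Pole = -1.3. τ = -1/(-1.3) = 0.7692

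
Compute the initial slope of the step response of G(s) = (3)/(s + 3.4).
IVT: y'(0⁺) = lim_{s→∞} s²·Y(s) = lim_{s→∞} s·G(s).
deg(num) = 0, deg(den) = 1, relative degree = 1, so s·G(s) → (leading num)/(leading den) = 3/1 = 3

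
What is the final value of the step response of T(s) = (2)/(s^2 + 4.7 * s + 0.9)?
FVT: lim_{t→∞} y(t) = lim_{s→0} s*Y(s) where Y(s) = T(s)/s.
= lim_{s→0} T(s) = T(0) = num(0)/den(0) = 2/0.9 = 2.222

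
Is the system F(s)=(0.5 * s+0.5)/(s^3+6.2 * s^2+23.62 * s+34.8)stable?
Denominator: s^3 + 6.2*s^2 + 23.62*s + 34.8 = (s + 2.4)(s^2 + 3.8*s + 14.5). Poles: -1.9 + 3.3j, -1.9 - 3.3j, -2.4. All Re(p)<0: Yes (stable)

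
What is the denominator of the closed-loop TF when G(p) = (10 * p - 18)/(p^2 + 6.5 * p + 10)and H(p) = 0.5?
Characteristic poly = G_den * H_den + G_num * H_num = (p^2 + 6.5*p + 10) + (5*p - 9) = p^2 + 11.5*p + 1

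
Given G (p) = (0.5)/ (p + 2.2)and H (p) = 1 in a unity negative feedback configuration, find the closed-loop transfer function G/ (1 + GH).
Closed-loop T = G/(1+GH).
Numerator: G_num * H_den = 0.5.
Denominator: G_den * H_den + G_num * H_num = (p + 2.2) + (0.5) = p + 2.7.
T(p) = (0.5)/(p + 2.7)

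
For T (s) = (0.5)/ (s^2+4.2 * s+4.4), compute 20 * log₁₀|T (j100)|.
Substitute s = j*100: T(j100) = -4.99338e-05 - 2.09814e-06j.
|T(j100)| = sqrt(Re² + Im²) = 4.998e-05.
20*log₁₀(4.998e-05) = -86.02 dB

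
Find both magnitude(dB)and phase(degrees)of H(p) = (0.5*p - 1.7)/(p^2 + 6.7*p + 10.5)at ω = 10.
Substitute p = j*10: H(j10) = 0.0389743 - 0.0266896j.
|H| = 20*log₁₀(sqrt(Re²+Im²)) = -26.51 dB.
∠H = atan2(Im, Re) = -34.40°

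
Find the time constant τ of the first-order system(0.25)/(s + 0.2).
First-order system: τ = -1/pole. Pole = -0.2. τ = -1/(-0.2) = 5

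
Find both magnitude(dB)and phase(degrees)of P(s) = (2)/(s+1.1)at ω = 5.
Substitute s = j*5: P(j5) = 0.0839374 - 0.381534j.
|P| = 20*log₁₀(sqrt(Re²+Im²)) = -8.16 dB.
∠P = atan2(Im, Re) = -77.59°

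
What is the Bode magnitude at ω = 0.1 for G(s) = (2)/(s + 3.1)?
Substitute s = j*0.1: G(j0.1) = 0.644491 - 0.02079j.
|G(j0.1)| = sqrt(Re² + Im²) = 0.6448.
20*log₁₀(0.6448) = -3.81 dB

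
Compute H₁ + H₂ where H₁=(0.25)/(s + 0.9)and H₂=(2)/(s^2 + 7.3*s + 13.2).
Parallel: H = H₁ + H₂ = (n₁·d₂ + n₂·d₁)/(d₁·d₂).
n₁·d₂ = 0.25*s^2 + 1.825*s + 3.3. n₂·d₁ = 2*s + 1.8. Sum = 0.25*s^2 + 3.825*s + 5.1. d₁·d₂ = s^3 + 8.2*s^2 + 19.77*s + 11.88.
H(s) = (0.25*s^2 + 3.825*s + 5.1)/(s^3 + 8.2*s^2 + 19.77*s + 11.88)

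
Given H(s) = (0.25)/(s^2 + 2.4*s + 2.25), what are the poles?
Set denominator = 0: s^2 + 2.4*s + 2.25 = 0 → Poles: -1.2 + 0.9j, -1.2 - 0.9j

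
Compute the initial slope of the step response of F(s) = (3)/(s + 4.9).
IVT: y'(0⁺) = lim_{s→∞} s²·Y(s) = lim_{s→∞} s·F(s).
deg(num) = 0, deg(den) = 1, relative degree = 1, so s·F(s) → (leading num)/(leading den) = 3/1 = 3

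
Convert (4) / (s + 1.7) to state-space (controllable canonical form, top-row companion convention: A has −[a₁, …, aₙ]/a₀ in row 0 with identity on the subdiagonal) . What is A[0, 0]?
Reachable canonical form for den = s + 1.7: top row of A = -[a₁,a₂,...,aₙ]/a₀, ones on the subdiagonal, zeros elsewhere.
A = [[-1.7]].
A[0,0] = -1.7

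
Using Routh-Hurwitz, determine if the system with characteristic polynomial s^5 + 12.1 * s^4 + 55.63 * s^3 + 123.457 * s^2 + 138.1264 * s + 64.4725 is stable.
Routh array:
s^5: [1, 55.63, 138.1264]; s^4: [12.1, 123.457, 64.4725]; s^3: [45.4269, 132.798]; s^2: [88.0847, 64.4725]; s^1: [99.5484]; s^0: [64.4725]
First column: [1, 12.1, 45.4269, 88.0847, 99.5484, 64.4725]. Sign changes = 0.
Yes, stable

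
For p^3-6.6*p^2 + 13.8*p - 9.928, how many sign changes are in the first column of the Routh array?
Routh array:
p^3: [1, 13.8]; p^2: [-6.6, -9.928]; p^1: [12.2958]; p^0: [-9.928]
First column: [1, -6.6, 12.2958, -9.928]. Sign changes = 3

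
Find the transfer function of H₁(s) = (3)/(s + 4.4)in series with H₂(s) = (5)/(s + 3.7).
Series: H = H₁ · H₂ = (n₁·n₂)/(d₁·d₂).
Num: n₁·n₂ = 15. Den: d₁·d₂ = s^2 + 8.1*s + 16.28.
H(s) = (15)/(s^2 + 8.1*s + 16.28)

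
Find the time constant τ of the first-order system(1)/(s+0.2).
First-order system: τ = -1/pole. Pole = -0.2. τ = -1/(-0.2) = 5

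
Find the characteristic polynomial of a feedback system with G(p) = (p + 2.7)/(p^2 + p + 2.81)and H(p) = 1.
Characteristic poly = G_den * H_den + G_num * H_num = (p^2 + p + 2.81) + (p + 2.7) = p^2 + 2*p + 5.51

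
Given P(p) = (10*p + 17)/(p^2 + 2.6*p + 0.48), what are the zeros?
Set numerator = 0: 10*p + 17 = 0 → Zeros: -1.7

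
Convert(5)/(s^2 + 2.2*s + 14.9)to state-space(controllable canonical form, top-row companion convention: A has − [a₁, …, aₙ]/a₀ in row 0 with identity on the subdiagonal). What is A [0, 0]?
Reachable canonical form for den = s^2 + 2.2*s + 14.9: top row of A = -[a₁,a₂,...,aₙ]/a₀, ones on the subdiagonal, zeros elsewhere.
A = [[-2.2, -14.9], [1, 0]].
A[0,0] = -2.2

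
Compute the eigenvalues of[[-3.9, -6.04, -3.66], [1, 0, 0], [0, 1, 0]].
Eigenvalues solve det(λI - A) = 0.
Characteristic polynomial: λ^3 + 3.9*λ^2 + 6.04*λ + 3.66 = 0.
Factor: (λ + 1.5)(λ^2 + 2.4*λ + 2.44) = 0.
Roots: -1.2 + 1j, -1.2 - 1j, -1.5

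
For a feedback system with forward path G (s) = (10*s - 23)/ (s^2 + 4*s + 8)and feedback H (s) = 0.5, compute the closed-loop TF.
Closed-loop T = G/(1+GH).
Numerator: G_num * H_den = 10*s - 23.
Denominator: G_den * H_den + G_num * H_num = (s^2 + 4*s + 8) + (5*s - 11.5) = s^2 + 9*s - 3.5.
T(s) = (10*s - 23)/(s^2 + 9*s - 3.5)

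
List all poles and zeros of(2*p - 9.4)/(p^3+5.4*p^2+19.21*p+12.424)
Set denominator = 0: p^3 + 5.4*p^2 + 19.21*p + 12.424 = (p + 0.8)(p^2 + 4.6*p + 15.53) = 0 → Poles: -0.8, -2.3 + 3.2j, -2.3 - 3.2j
Set numerator = 0: 2*p - 9.4 = 0 → Zeros: 4.7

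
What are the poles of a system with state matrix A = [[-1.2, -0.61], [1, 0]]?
Eigenvalues solve det(λI - A) = 0.
Characteristic polynomial: λ^2 + 1.2*λ + 0.61 = 0.
Roots: -0.6 + 0.5j, -0.6 - 0.5j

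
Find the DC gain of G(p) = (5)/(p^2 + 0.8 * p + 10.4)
DC gain = G(0) = num(0)/den(0) = 5/10.4 = 0.4808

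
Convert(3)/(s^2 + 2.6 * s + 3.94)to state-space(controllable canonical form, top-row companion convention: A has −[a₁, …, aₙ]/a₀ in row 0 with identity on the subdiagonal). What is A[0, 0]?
Reachable canonical form for den = s^2 + 2.6*s + 3.94: top row of A = -[a₁,a₂,...,aₙ]/a₀, ones on the subdiagonal, zeros elsewhere.
A = [[-2.6, -3.94], [1, 0]].
A[0,0] = -2.6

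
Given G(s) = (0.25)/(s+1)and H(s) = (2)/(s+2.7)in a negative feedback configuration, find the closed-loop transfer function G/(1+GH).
Closed-loop T = G/(1+GH).
Numerator: G_num * H_den = 0.25*s + 0.675.
Denominator: G_den * H_den + G_num * H_num = (s^2 + 3.7*s + 2.7) + (0.5) = s^2 + 3.7*s + 3.2.
T(s) = (0.25*s + 0.675)/(s^2 + 3.7*s + 3.2)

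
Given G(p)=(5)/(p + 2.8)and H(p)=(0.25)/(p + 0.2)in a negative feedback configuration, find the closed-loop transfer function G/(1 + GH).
Closed-loop T = G/(1+GH).
Numerator: G_num * H_den = 5*p + 1.
Denominator: G_den * H_den + G_num * H_num = (p^2 + 3*p + 0.56) + (1.25) = p^2 + 3*p + 1.81.
T(p) = (5*p + 1)/(p^2 + 3*p + 1.81)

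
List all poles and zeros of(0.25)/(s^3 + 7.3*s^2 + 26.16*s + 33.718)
Set denominator = 0: s^3 + 7.3*s^2 + 26.16*s + 33.718 = (s + 2.3)(s^2 + 5*s + 14.66) = 0 → Poles: -2.3, -2.5 + 2.9j, -2.5 - 2.9j
Numerator is a nonzero constant (0.25) → Zeros: none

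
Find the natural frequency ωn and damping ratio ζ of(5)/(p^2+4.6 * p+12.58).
Underdamped: complex pole -2.3 + 2.7j. ωn = |pole| = 3.547, ζ = -Re(pole)/ωn = 0.6485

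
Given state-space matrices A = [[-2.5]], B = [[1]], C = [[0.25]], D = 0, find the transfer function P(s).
P(s) = C(sI - A)⁻¹B + D.
Characteristic polynomial det(sI - A) = s + 2.5.
Numerator from C·adj(sI-A)·B + D·det(sI-A) = 0.25.
P(s) = (0.25)/(s + 2.5)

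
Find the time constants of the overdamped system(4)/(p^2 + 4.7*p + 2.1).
Overdamped: real poles at -4.2, -0.5. τ = -1/pole → τ₁ = 0.2381, τ₂ = 2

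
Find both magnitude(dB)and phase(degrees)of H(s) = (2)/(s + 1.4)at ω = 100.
Substitute s = j*100: H(j100) = 0.000279945 - 0.0199961j.
|H| = 20*log₁₀(sqrt(Re²+Im²)) = -33.98 dB.
∠H = atan2(Im, Re) = -89.20°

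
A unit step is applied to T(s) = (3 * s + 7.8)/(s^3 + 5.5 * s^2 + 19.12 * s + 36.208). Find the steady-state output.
FVT: lim_{t→∞} y(t) = lim_{s→0} s*Y(s) where Y(s) = T(s)/s.
= lim_{s→0} T(s) = T(0) = num(0)/den(0) = 7.8/36.208 = 0.2154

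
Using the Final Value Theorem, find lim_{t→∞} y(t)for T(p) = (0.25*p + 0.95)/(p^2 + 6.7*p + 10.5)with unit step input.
FVT: lim_{t→∞} y(t) = lim_{p→0} p*Y(p) where Y(p) = T(p)/p.
= lim_{p→0} T(p) = T(0) = num(0)/den(0) = 0.95/10.5 = 0.09048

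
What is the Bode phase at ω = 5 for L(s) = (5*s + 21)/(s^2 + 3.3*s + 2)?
Substitute s = j*5: L(j5) = -0.0879875 - 1.15008j.
∠L(j5) = atan2(Im, Re) = atan2(-1.15008, -0.0879875) = -94.37°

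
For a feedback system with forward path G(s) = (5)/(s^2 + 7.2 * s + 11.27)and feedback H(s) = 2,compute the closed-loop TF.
Closed-loop T = G/(1+GH).
Numerator: G_num * H_den = 5.
Denominator: G_den * H_den + G_num * H_num = (s^2 + 7.2*s + 11.27) + (10) = s^2 + 7.2*s + 21.27.
T(s) = (5)/(s^2 + 7.2*s + 21.27)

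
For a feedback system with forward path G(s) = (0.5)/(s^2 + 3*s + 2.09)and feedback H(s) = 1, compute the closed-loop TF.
Closed-loop T = G/(1+GH).
Numerator: G_num * H_den = 0.5.
Denominator: G_den * H_den + G_num * H_num = (s^2 + 3*s + 2.09) + (0.5) = s^2 + 3*s + 2.59.
T(s) = (0.5)/(s^2 + 3*s + 2.59)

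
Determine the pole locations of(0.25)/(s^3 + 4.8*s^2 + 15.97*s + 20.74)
Set denominator = 0: s^3 + 4.8*s^2 + 15.97*s + 20.74 = (s + 2)(s^2 + 2.8*s + 10.37) = 0 → Poles: -1.4 + 2.9j, -1.4 - 2.9j, -2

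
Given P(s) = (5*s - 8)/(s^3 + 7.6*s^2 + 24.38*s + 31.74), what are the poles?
Set denominator = 0: s^3 + 7.6*s^2 + 24.38*s + 31.74 = (s + 3)(s^2 + 4.6*s + 10.58) = 0 → Poles: -2.3 + 2.3j, -2.3 - 2.3j, -3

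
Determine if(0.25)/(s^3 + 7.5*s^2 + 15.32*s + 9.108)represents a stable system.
Denominator: s^3 + 7.5*s^2 + 15.32*s + 9.108 = (s + 1.1)(s + 4.6)(s + 1.8). Poles: -1.1, -1.8, -4.6. All Re(p)<0: Yes (stable)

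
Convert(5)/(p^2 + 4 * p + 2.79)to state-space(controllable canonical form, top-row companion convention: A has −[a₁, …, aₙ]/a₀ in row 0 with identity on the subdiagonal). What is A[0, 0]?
Reachable canonical form for den = p^2 + 4*p + 2.79: top row of A = -[a₁,a₂,...,aₙ]/a₀, ones on the subdiagonal, zeros elsewhere.
A = [[-4, -2.79], [1, 0]].
A[0,0] = -4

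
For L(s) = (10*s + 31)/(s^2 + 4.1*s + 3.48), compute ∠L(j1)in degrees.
Substitute s = j*1: L(j1) = 5.13406 - 4.4555j.
∠L(j1) = atan2(Im, Re) = atan2(-4.4555, 5.13406) = -40.95°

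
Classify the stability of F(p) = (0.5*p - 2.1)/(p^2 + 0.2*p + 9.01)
Denominator: p^2 + 0.2*p + 9.01. Poles: -0.1 + 3j, -0.1 - 3j. Stable (all poles in LHP)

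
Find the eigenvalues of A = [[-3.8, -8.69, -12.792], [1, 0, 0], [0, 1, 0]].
Eigenvalues solve det(λI - A) = 0.
Characteristic polynomial: λ^3 + 3.8*λ^2 + 8.69*λ + 12.792 = 0.
Factor: (λ + 2.4)(λ^2 + 1.4*λ + 5.33) = 0.
Roots: -0.7 + 2.2j, -0.7 - 2.2j, -2.4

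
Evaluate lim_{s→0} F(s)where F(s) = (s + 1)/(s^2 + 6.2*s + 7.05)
DC gain = F(0) = num(0)/den(0) = 1/7.05 = 0.1418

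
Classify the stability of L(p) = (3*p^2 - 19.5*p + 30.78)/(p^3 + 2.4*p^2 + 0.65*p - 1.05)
Denominator: p^3 + 2.4*p^2 + 0.65*p - 1.05 = (p - 0.5)(p + 1.4)(p + 1.5). Poles: -1.4, -1.5, 0.5. Unstable (1 pole(s) in RHP)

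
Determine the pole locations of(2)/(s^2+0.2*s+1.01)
Set denominator = 0: s^2 + 0.2*s + 1.01 = 0 → Poles: -0.1 + 1j, -0.1 - 1j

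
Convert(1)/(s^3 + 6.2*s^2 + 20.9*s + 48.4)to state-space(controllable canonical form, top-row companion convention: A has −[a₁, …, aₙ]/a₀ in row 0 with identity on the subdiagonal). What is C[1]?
Reachable canonical form: C = numerator coefficients (right-aligned, zero-padded to length n).
num = 1, C = [[0, 0, 1]].
C[1] = 0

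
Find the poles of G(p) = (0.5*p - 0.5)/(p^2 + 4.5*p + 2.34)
Set denominator = 0: p^2 + 4.5*p + 2.34 = (p + 3.9)(p + 0.6) = 0 → Poles: -0.6, -3.9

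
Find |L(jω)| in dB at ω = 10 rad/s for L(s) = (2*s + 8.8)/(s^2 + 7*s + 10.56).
Substitute s = j*10: L(j10) = 0.0475156 - 0.186426j.
|L(j10)| = sqrt(Re² + Im²) = 0.1924.
20*log₁₀(0.1924) = -14.32 dB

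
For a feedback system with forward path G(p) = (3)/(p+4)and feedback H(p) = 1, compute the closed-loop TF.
Closed-loop T = G/(1+GH).
Numerator: G_num * H_den = 3.
Denominator: G_den * H_den + G_num * H_num = (p + 4) + (3) = p + 7.
T(p) = (3)/(p + 7)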